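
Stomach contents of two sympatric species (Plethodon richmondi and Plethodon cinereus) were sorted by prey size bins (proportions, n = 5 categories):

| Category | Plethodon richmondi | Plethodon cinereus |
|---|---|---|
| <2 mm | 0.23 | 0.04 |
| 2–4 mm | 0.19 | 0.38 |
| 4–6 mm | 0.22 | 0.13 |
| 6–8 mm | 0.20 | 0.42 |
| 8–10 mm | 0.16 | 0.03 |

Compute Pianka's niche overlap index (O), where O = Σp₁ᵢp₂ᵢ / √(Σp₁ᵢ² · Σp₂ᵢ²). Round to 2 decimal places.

Σ p₁ᵢp₂ᵢ = 0.0092 + 0.0722 + 0.0286 + 0.0840 + 0.0048 = 0.1988
Σp_1ᵢ² = 0.23² + 0.19² + 0.22² + 0.20² + 0.16² = 0.0529 + 0.0361 + 0.0484 + 0.0400 + 0.0256 = 0.2030
Σp_2ᵢ² = 0.04² + 0.38² + 0.13² + 0.42² + 0.03² = 0.0016 + 0.1444 + 0.0169 + 0.1764 + 0.0009 = 0.3402
O = 0.1988 / √(0.2030 × 0.3402) = 0.1988 / 0.26279 = 0.7565

0.76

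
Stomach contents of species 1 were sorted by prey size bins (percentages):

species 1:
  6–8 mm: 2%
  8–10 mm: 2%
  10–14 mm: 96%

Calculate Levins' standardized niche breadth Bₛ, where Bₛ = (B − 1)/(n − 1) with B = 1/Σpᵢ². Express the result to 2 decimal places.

Convert percentages to proportions (divide by 100).
Σpᵢ² = 0.02² + 0.02² + 0.96² = 0.0004 + 0.0004 + 0.9216 = 0.9224
B = 1 / 0.9224 = 1.0841
Bₛ = (B − 1)/(n − 1) = (1.0841 − 1)/(3 − 1) = 0.0841/2 = 0.0421

0.04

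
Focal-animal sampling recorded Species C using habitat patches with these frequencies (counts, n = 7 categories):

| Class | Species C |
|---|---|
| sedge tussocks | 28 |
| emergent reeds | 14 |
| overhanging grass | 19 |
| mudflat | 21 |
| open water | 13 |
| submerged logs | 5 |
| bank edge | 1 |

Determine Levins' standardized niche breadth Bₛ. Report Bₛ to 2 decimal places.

0.69

Proportions for Species C (n=101): 28/101=0.2772, 14/101=0.1386, 19/101=0.1881, 21/101=0.2079, 13/101=0.1287, 5/101=0.0495, 1/101=0.0099
Σpᵢ² = 0.2772² + 0.1386² + 0.1881² + 0.2079² + 0.1287² + 0.0495² + 0.0099² = 0.076840 + 0.019210 + 0.035382 + 0.043222 + 0.016564 + 0.002450 + 0.000098 = 0.193766
B = 1 / 0.193766 = 5.1609
Bₛ = (B − 1)/(n − 1) = (5.1609 − 1)/(7 − 1) = 4.1609/6 = 0.6935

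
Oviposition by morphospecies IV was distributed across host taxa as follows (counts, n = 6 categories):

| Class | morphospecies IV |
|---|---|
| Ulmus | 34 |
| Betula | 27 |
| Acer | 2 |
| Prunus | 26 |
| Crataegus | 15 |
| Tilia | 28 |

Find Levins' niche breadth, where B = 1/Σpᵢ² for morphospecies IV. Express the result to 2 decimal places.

4.88

Proportions for morphospecies IV (n=132): 34/132=0.2576, 27/132=0.2045, 2/132=0.0152, 26/132=0.1970, 15/132=0.1136, 28/132=0.2121
Σpᵢ² = 0.2576² + 0.2045² + 0.0152² + 0.1970² + 0.1136² + 0.2121² = 0.066358 + 0.041820 + 0.000231 + 0.038809 + 0.012905 + 0.044986 = 0.205109
B = 1 / 0.205109 = 4.8755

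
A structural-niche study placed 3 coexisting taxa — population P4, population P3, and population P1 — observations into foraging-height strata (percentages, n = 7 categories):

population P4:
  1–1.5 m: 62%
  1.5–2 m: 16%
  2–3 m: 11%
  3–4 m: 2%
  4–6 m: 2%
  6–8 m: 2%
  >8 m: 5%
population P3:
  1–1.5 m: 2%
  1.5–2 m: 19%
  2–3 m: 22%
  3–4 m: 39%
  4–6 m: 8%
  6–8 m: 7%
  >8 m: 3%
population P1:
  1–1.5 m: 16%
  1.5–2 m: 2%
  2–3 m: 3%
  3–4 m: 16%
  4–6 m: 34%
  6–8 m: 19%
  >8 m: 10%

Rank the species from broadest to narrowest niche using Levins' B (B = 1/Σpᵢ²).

population P1 > population P3 > population P4

Convert percentages to proportions (divide by 100).
Σp_P4ᵢ² = 0.62² + 0.16² + 0.11² + 0.02² + 0.02² + 0.02² + 0.05² = 0.3844 + 0.0256 + 0.0121 + 0.0004 + 0.0004 + 0.0004 + 0.0025 = 0.4258
B_P4 = 1 / 0.4258 = 2.3485
Σp_P3ᵢ² = 0.02² + 0.19² + 0.22² + 0.39² + 0.08² + 0.07² + 0.03² = 0.0004 + 0.0361 + 0.0484 + 0.1521 + 0.0064 + 0.0049 + 0.0009 = 0.2492
B_P3 = 1 / 0.2492 = 4.0128
Σp_P1ᵢ² = 0.16² + 0.02² + 0.03² + 0.16² + 0.34² + 0.19² + 0.10² = 0.0256 + 0.0004 + 0.0009 + 0.0256 + 0.1156 + 0.0361 + 0.0100 = 0.2142
B_P1 = 1 / 0.2142 = 4.6685
Ranking by B (broadest → narrowest): population P1 (4.67) > population P3 (4.01) > population P4 (2.35)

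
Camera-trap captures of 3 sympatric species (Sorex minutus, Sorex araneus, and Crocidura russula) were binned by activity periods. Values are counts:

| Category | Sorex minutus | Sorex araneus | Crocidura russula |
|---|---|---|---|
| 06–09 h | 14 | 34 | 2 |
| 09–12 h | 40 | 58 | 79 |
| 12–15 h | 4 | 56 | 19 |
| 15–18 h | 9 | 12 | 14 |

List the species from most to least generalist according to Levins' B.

Proportions for Sorex minutus (n=67): 14/67=0.2090, 40/67=0.5970, 4/67=0.0597, 9/67=0.1343
Proportions for Sorex araneus (n=160): 34/160=0.2125, 58/160=0.3625, 56/160=0.3500, 12/160=0.0750
Proportions for Crocidura russula (n=114): 2/114=0.0175, 79/114=0.6930, 19/114=0.1667, 14/114=0.1228
Σp_minuᵢ² = 0.2090² + 0.5970² + 0.0597² + 0.1343² = 0.043681 + 0.356409 + 0.003564 + 0.018036 = 0.421690
B_minu = 1 / 0.421690 = 2.3714
Σp_aranᵢ² = 0.2125² + 0.3625² + 0.3500² + 0.0750² = 0.045156 + 0.131406 + 0.122500 + 0.005625 = 0.304687
B_aran = 1 / 0.304687 = 3.2821
Σp_russᵢ² = 0.0175² + 0.6930² + 0.1667² + 0.1228² = 0.000306 + 0.480249 + 0.027789 + 0.015080 = 0.523424
B_russ = 1 / 0.523424 = 1.9105
Ranking by B (broadest → narrowest): Sorex araneus (3.28) > Sorex minutus (2.37) > Crocidura russula (1.91)

Sorex araneus > Sorex minutus > Crocidura russula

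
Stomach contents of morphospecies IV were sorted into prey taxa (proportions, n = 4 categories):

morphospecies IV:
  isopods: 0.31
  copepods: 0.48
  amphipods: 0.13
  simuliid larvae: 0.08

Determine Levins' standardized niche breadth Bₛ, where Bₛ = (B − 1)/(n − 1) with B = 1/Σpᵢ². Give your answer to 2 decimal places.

Σpᵢ² = 0.31² + 0.48² + 0.13² + 0.08² = 0.0961 + 0.2304 + 0.0169 + 0.0064 = 0.3498
B = 1 / 0.3498 = 2.8588
Bₛ = (B − 1)/(n − 1) = (2.8588 − 1)/(4 − 1) = 1.8588/3 = 0.6196

0.62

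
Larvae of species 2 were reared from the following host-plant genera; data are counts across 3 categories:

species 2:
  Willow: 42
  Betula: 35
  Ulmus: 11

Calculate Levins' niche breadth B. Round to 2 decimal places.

2.49

Proportions for species 2 (n=88): 42/88=0.4773, 35/88=0.3977, 11/88=0.1250
Σpᵢ² = 0.4773² + 0.3977² + 0.1250² = 0.227815 + 0.158165 + 0.015625 = 0.401605
B = 1 / 0.401605 = 2.4900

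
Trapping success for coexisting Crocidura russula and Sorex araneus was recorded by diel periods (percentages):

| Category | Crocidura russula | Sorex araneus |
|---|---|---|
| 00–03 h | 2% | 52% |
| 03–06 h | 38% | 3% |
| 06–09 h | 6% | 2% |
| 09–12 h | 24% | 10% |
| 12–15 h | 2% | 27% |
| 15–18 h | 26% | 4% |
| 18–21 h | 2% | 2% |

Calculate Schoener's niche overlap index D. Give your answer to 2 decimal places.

0.25

Convert percentages to proportions (divide by 100).
Σ|p₁ᵢ − p₂ᵢ| = 0.50 + 0.35 + 0.04 + 0.14 + 0.25 + 0.22 + 0.00 = 1.50
D = 1 − ½ × 1.50 = 1 − 0.750 = 0.2500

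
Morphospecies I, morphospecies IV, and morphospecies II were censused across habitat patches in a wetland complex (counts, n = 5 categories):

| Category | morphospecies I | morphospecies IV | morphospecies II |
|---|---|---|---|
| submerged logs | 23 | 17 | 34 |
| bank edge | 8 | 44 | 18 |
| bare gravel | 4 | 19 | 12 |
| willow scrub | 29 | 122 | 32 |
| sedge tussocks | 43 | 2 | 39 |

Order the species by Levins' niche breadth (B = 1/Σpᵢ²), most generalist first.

Proportions for morphospecies I (n=107): 23/107=0.2150, 8/107=0.0748, 4/107=0.0374, 29/107=0.2710, 43/107=0.4019
Proportions for morphospecies IV (n=204): 17/204=0.0833, 44/204=0.2157, 19/204=0.0931, 122/204=0.5980, 2/204=0.0098
Proportions for morphospecies II (n=135): 34/135=0.2519, 18/135=0.1333, 12/135=0.0889, 32/135=0.2370, 39/135=0.2889
Σp_Iᵢ² = 0.2150² + 0.0748² + 0.0374² + 0.2710² + 0.4019² = 0.046225 + 0.005595 + 0.001399 + 0.073441 + 0.161524 = 0.288184
B_I = 1 / 0.288184 = 3.4700
Σp_IVᵢ² = 0.0833² + 0.2157² + 0.0931² + 0.5980² + 0.0098² = 0.006939 + 0.046526 + 0.008668 + 0.357604 + 0.000096 = 0.419833
B_IV = 1 / 0.419833 = 2.3819
Σp_IIᵢ² = 0.2519² + 0.1333² + 0.0889² + 0.2370² + 0.2889² = 0.063454 + 0.017769 + 0.007903 + 0.056169 + 0.083463 = 0.228758
B_II = 1 / 0.228758 = 4.3714
Ranking by B (broadest → narrowest): morphospecies II (4.37) > morphospecies I (3.47) > morphospecies IV (2.38)

morphospecies II > morphospecies I > morphospecies IV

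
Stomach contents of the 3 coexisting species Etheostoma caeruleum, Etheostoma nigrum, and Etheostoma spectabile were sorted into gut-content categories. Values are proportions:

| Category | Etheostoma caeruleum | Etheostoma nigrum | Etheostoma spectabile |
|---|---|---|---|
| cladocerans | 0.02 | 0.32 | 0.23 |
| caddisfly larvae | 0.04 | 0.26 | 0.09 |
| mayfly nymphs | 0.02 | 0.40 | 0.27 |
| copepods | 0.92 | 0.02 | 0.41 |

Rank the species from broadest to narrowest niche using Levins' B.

Etheostoma spectabile > Etheostoma nigrum > Etheostoma caeruleum

Σp_caerᵢ² = 0.02² + 0.04² + 0.02² + 0.92² = 0.0004 + 0.0016 + 0.0004 + 0.8464 = 0.8488
B_caer = 1 / 0.8488 = 1.1781
Σp_nigrᵢ² = 0.32² + 0.26² + 0.40² + 0.02² = 0.1024 + 0.0676 + 0.1600 + 0.0004 = 0.3304
B_nigr = 1 / 0.3304 = 3.0266
Σp_specᵢ² = 0.23² + 0.09² + 0.27² + 0.41² = 0.0529 + 0.0081 + 0.0729 + 0.1681 = 0.3020
B_spec = 1 / 0.3020 = 3.3113
Ranking by B (broadest → narrowest): Etheostoma spectabile (3.31) > Etheostoma nigrum (3.03) > Etheostoma caeruleum (1.18)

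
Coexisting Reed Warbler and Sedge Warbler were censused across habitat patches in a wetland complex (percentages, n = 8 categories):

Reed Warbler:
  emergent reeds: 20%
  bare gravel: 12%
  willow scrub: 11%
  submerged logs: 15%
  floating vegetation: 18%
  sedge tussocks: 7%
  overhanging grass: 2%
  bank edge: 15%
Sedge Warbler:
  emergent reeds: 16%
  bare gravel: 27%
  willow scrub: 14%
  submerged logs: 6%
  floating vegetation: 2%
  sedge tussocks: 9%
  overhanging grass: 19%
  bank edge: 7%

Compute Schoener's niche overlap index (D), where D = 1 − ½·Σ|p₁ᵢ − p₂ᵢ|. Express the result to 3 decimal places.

Convert percentages to proportions (divide by 100).
Σ|p₁ᵢ − p₂ᵢ| = 0.04 + 0.15 + 0.03 + 0.09 + 0.16 + 0.02 + 0.17 + 0.08 = 0.74
D = 1 − ½ × 0.74 = 1 − 0.370 = 0.63000

0.630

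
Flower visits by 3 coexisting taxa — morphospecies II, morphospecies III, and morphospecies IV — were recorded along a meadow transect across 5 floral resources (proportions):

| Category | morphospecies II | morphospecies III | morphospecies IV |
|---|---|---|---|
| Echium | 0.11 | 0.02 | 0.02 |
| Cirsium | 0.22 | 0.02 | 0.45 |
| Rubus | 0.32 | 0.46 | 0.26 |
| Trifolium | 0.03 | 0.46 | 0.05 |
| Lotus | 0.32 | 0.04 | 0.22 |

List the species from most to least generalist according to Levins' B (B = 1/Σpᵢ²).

Σp_IIᵢ² = 0.11² + 0.22² + 0.32² + 0.03² + 0.32² = 0.0121 + 0.0484 + 0.1024 + 0.0009 + 0.1024 = 0.2662
B_II = 1 / 0.2662 = 3.7566
Σp_IIIᵢ² = 0.02² + 0.02² + 0.46² + 0.46² + 0.04² = 0.0004 + 0.0004 + 0.2116 + 0.2116 + 0.0016 = 0.4256
B_III = 1 / 0.4256 = 2.3496
Σp_IVᵢ² = 0.02² + 0.45² + 0.26² + 0.05² + 0.22² = 0.0004 + 0.2025 + 0.0676 + 0.0025 + 0.0484 = 0.3214
B_IV = 1 / 0.3214 = 3.1114
Ranking by B (broadest → narrowest): morphospecies II (3.76) > morphospecies IV (3.11) > morphospecies III (2.35)

morphospecies II > morphospecies IV > morphospecies III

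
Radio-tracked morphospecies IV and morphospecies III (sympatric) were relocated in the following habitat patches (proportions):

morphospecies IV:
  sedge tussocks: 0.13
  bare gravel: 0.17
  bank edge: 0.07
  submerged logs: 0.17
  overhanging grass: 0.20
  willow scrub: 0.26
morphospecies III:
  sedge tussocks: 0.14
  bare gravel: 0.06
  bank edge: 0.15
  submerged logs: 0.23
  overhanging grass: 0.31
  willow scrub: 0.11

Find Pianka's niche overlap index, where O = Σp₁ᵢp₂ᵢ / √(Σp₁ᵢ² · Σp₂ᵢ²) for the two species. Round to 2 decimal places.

0.86

Σ p₁ᵢp₂ᵢ = 0.0182 + 0.0102 + 0.0105 + 0.0391 + 0.0620 + 0.0286 = 0.1686
Σp_1ᵢ² = 0.13² + 0.17² + 0.07² + 0.17² + 0.20² + 0.26² = 0.0169 + 0.0289 + 0.0049 + 0.0289 + 0.0400 + 0.0676 = 0.1872
Σp_2ᵢ² = 0.14² + 0.06² + 0.15² + 0.23² + 0.31² + 0.11² = 0.0196 + 0.0036 + 0.0225 + 0.0529 + 0.0961 + 0.0121 = 0.2068
O = 0.1686 / √(0.1872 × 0.2068) = 0.1686 / 0.19676 = 0.8569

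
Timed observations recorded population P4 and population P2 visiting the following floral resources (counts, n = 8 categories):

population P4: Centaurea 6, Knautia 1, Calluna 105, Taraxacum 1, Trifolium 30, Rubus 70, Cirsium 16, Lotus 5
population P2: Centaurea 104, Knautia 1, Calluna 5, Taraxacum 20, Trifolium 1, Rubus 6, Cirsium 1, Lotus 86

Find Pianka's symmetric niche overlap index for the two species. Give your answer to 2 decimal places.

Proportions for population P4 (n=234): 6/234=0.0256, 1/234=0.0043, 105/234=0.4487, 1/234=0.0043, 30/234=0.1282, 70/234=0.2991, 16/234=0.0684, 5/234=0.0214
Proportions for population P2 (n=224): 104/224=0.4643, 1/224=0.0045, 5/224=0.0223, 20/224=0.0893, 1/224=0.0045, 6/224=0.0268, 1/224=0.0045, 86/224=0.3839
Σ p₁ᵢp₂ᵢ = 0.011886 + 0.000019 + 0.010006 + 0.000384 + 0.000577 + 0.008016 + 0.000308 + 0.008215 = 0.039411
Σp_1ᵢ² = 0.0256² + 0.0043² + 0.4487² + 0.0043² + 0.1282² + 0.2991² + 0.0684² + 0.0214² = 0.000655 + 0.000018 + 0.201332 + 0.000018 + 0.016435 + 0.089461 + 0.004679 + 0.000458 = 0.313056
Σp_2ᵢ² = 0.4643² + 0.0045² + 0.0223² + 0.0893² + 0.0045² + 0.0268² + 0.0045² + 0.3839² = 0.215574 + 0.000020 + 0.000497 + 0.007974 + 0.000020 + 0.000718 + 0.000020 + 0.147379 = 0.372202
O = 0.039411 / √(0.313056 × 0.372202) = 0.039411 / 0.3413504 = 0.1155

0.12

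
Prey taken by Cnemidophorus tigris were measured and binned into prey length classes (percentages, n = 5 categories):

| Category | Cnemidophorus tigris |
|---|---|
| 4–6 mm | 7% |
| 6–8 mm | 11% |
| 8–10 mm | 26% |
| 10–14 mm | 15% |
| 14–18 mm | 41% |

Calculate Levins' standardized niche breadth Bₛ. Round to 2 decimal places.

Convert percentages to proportions (divide by 100).
Σpᵢ² = 0.07² + 0.11² + 0.26² + 0.15² + 0.41² = 0.0049 + 0.0121 + 0.0676 + 0.0225 + 0.1681 = 0.2752
B = 1 / 0.2752 = 3.6337
Bₛ = (B − 1)/(n − 1) = (3.6337 − 1)/(5 − 1) = 2.6337/4 = 0.6584

0.66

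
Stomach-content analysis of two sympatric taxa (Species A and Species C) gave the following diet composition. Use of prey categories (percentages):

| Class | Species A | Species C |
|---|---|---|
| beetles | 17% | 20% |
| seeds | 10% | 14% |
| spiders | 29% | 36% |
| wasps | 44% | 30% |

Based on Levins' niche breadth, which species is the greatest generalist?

Convert percentages to proportions (divide by 100).
Σp_Aᵢ² = 0.17² + 0.10² + 0.29² + 0.44² = 0.0289 + 0.0100 + 0.0841 + 0.1936 = 0.3166
B_A = 1 / 0.3166 = 3.1586
Σp_Cᵢ² = 0.20² + 0.14² + 0.36² + 0.30² = 0.0400 + 0.0196 + 0.1296 + 0.0900 = 0.2792
B_C = 1 / 0.2792 = 3.5817
Highest B → broadest niche (most generalist): Species C (B = 3.58).

Species C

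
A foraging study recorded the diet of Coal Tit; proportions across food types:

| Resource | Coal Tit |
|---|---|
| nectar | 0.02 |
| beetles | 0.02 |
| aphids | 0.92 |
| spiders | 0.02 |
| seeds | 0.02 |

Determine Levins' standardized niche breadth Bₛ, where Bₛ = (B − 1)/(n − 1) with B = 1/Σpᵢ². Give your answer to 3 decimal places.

Σpᵢ² = 0.02² + 0.02² + 0.92² + 0.02² + 0.02² = 0.0004 + 0.0004 + 0.8464 + 0.0004 + 0.0004 = 0.8480
B = 1 / 0.8480 = 1.17925
Bₛ = (B − 1)/(n − 1) = (1.17925 − 1)/(5 − 1) = 0.17925/4 = 0.04481

0.045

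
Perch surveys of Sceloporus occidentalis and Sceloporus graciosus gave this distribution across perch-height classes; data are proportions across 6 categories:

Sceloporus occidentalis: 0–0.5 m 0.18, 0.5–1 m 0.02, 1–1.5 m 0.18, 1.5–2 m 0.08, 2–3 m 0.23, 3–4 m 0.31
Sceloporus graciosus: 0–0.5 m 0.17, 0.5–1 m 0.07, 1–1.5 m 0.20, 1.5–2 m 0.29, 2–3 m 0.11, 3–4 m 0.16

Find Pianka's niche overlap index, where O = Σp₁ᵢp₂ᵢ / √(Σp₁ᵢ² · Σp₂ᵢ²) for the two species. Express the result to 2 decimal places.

0.80

Σ p₁ᵢp₂ᵢ = 0.0306 + 0.0014 + 0.0360 + 0.0232 + 0.0253 + 0.0496 = 0.1661
Σp_1ᵢ² = 0.18² + 0.02² + 0.18² + 0.08² + 0.23² + 0.31² = 0.0324 + 0.0004 + 0.0324 + 0.0064 + 0.0529 + 0.0961 = 0.2206
Σp_2ᵢ² = 0.17² + 0.07² + 0.20² + 0.29² + 0.11² + 0.16² = 0.0289 + 0.0049 + 0.0400 + 0.0841 + 0.0121 + 0.0256 = 0.1956
O = 0.1661 / √(0.2206 × 0.1956) = 0.1661 / 0.20772 = 0.7996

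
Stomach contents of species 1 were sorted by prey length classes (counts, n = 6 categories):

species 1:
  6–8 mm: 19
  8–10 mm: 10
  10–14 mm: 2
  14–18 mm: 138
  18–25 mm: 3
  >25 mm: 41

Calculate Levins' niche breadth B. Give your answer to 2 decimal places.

2.14

Proportions for species 1 (n=213): 19/213=0.0892, 10/213=0.0469, 2/213=0.0094, 138/213=0.6479, 3/213=0.0141, 41/213=0.1925
Σpᵢ² = 0.0892² + 0.0469² + 0.0094² + 0.6479² + 0.0141² + 0.1925² = 0.007957 + 0.002200 + 0.000088 + 0.419774 + 0.000199 + 0.037056 = 0.467274
B = 1 / 0.467274 = 2.1401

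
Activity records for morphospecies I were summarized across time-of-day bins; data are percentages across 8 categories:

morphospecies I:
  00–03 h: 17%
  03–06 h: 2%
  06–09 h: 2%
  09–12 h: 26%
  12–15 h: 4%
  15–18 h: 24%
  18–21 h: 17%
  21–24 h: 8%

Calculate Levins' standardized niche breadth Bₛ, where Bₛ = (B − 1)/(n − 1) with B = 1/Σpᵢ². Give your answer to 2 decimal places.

0.60

Convert percentages to proportions (divide by 100).
Σpᵢ² = 0.17² + 0.02² + 0.02² + 0.26² + 0.04² + 0.24² + 0.17² + 0.08² = 0.0289 + 0.0004 + 0.0004 + 0.0676 + 0.0016 + 0.0576 + 0.0289 + 0.0064 = 0.1918
B = 1 / 0.1918 = 5.2138
Bₛ = (B − 1)/(n − 1) = (5.2138 − 1)/(8 − 1) = 4.2138/7 = 0.6020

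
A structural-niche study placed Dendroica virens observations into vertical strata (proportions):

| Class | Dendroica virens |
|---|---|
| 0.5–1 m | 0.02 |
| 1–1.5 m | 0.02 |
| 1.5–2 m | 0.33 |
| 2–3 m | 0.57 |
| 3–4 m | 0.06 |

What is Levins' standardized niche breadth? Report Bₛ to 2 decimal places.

0.32

Σpᵢ² = 0.02² + 0.02² + 0.33² + 0.57² + 0.06² = 0.0004 + 0.0004 + 0.1089 + 0.3249 + 0.0036 = 0.4382
B = 1 / 0.4382 = 2.2821
Bₛ = (B − 1)/(n − 1) = (2.2821 − 1)/(5 − 1) = 1.2821/4 = 0.3205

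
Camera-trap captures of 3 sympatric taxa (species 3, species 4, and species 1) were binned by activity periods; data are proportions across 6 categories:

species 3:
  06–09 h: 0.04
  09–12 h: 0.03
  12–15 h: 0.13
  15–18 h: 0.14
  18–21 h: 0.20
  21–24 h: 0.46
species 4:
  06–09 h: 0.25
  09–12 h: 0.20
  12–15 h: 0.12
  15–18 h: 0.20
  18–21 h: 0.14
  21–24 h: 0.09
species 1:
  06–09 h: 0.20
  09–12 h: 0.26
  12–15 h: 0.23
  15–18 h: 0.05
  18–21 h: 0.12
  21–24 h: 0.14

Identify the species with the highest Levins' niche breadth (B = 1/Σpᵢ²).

Σp_3ᵢ² = 0.04² + 0.03² + 0.13² + 0.14² + 0.20² + 0.46² = 0.0016 + 0.0009 + 0.0169 + 0.0196 + 0.0400 + 0.2116 = 0.2906
B_3 = 1 / 0.2906 = 3.4412
Σp_4ᵢ² = 0.25² + 0.20² + 0.12² + 0.20² + 0.14² + 0.09² = 0.0625 + 0.0400 + 0.0144 + 0.0400 + 0.0196 + 0.0081 = 0.1846
B_4 = 1 / 0.1846 = 5.4171
Σp_1ᵢ² = 0.20² + 0.26² + 0.23² + 0.05² + 0.12² + 0.14² = 0.0400 + 0.0676 + 0.0529 + 0.0025 + 0.0144 + 0.0196 = 0.1970
B_1 = 1 / 0.1970 = 5.0761
Highest B → broadest niche (most generalist): species 4 (B = 5.42).

species 4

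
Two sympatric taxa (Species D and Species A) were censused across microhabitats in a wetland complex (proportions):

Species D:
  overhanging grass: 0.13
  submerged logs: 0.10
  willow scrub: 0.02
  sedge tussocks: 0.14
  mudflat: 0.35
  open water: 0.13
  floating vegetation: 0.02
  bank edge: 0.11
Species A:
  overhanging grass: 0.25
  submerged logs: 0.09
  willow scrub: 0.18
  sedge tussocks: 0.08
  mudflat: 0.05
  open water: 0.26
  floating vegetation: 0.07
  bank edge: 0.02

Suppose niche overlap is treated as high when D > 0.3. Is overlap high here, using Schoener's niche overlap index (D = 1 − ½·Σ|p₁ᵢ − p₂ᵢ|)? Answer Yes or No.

Σ|p₁ᵢ − p₂ᵢ| = 0.12 + 0.01 + 0.16 + 0.06 + 0.30 + 0.13 + 0.05 + 0.09 = 0.92
D = 1 − ½ × 0.92 = 1 − 0.460 = 0.5400
D = 0.5400 > 0.3 → Yes.

Yes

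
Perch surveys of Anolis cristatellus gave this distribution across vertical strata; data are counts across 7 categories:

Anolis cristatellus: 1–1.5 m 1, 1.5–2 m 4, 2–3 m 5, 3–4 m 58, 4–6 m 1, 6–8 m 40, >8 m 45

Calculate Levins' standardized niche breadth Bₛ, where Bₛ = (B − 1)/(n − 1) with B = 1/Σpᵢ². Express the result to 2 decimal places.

Proportions for Anolis cristatellus (n=154): 1/154=0.0065, 4/154=0.0260, 5/154=0.0325, 58/154=0.3766, 1/154=0.0065, 40/154=0.2597, 45/154=0.2922
Σpᵢ² = 0.0065² + 0.0260² + 0.0325² + 0.3766² + 0.0065² + 0.2597² + 0.2922² = 0.000042 + 0.000676 + 0.001056 + 0.141828 + 0.000042 + 0.067444 + 0.085381 = 0.296469
B = 1 / 0.296469 = 3.3730
Bₛ = (B − 1)/(n − 1) = (3.3730 − 1)/(7 − 1) = 2.3730/6 = 0.3955

0.40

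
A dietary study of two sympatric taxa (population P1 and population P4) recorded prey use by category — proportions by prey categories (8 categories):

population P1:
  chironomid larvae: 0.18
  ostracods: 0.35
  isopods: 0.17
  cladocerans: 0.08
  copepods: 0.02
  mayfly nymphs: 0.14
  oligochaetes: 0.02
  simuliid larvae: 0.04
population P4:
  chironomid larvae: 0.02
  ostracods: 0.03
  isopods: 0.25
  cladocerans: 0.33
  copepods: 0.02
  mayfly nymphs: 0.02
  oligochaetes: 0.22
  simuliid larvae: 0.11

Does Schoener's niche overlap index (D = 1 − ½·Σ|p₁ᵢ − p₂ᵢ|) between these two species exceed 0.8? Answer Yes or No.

No

Σ|p₁ᵢ − p₂ᵢ| = 0.16 + 0.32 + 0.08 + 0.25 + 0.00 + 0.12 + 0.20 + 0.07 = 1.20
D = 1 − ½ × 1.20 = 1 − 0.600 = 0.4000
D = 0.4000 < 0.8 → No.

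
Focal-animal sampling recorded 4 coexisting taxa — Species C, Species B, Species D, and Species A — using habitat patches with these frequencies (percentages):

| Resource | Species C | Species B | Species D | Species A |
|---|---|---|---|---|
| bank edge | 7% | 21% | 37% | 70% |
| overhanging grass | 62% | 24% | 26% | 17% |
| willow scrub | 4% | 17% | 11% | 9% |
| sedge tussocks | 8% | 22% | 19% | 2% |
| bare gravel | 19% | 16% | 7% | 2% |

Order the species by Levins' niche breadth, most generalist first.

Convert percentages to proportions (divide by 100).
Σp_Cᵢ² = 0.07² + 0.62² + 0.04² + 0.08² + 0.19² = 0.0049 + 0.3844 + 0.0016 + 0.0064 + 0.0361 = 0.4334
B_C = 1 / 0.4334 = 2.3073
Σp_Bᵢ² = 0.21² + 0.24² + 0.17² + 0.22² + 0.16² = 0.0441 + 0.0576 + 0.0289 + 0.0484 + 0.0256 = 0.2046
B_B = 1 / 0.2046 = 4.8876
Σp_Dᵢ² = 0.37² + 0.26² + 0.11² + 0.19² + 0.07² = 0.1369 + 0.0676 + 0.0121 + 0.0361 + 0.0049 = 0.2576
B_D = 1 / 0.2576 = 3.8820
Σp_Aᵢ² = 0.70² + 0.17² + 0.09² + 0.02² + 0.02² = 0.4900 + 0.0289 + 0.0081 + 0.0004 + 0.0004 = 0.5278
B_A = 1 / 0.5278 = 1.8947
Ranking by B (broadest → narrowest): Species B (4.89) > Species D (3.88) > Species C (2.31) > Species A (1.89)

Species B > Species D > Species C > Species A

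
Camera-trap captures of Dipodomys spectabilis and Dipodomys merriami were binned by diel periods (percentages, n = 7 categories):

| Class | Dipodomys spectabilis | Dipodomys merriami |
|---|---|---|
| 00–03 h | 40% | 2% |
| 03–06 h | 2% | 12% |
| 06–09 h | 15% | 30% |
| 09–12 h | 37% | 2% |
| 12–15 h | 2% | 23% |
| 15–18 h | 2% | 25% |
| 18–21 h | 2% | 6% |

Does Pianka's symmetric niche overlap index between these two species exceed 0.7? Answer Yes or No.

Convert percentages to proportions (divide by 100).
Σ p₁ᵢp₂ᵢ = 0.0080 + 0.0024 + 0.0450 + 0.0074 + 0.0046 + 0.0050 + 0.0012 = 0.0736
Σp_1ᵢ² = 0.40² + 0.02² + 0.15² + 0.37² + 0.02² + 0.02² + 0.02² = 0.1600 + 0.0004 + 0.0225 + 0.1369 + 0.0004 + 0.0004 + 0.0004 = 0.3210
Σp_2ᵢ² = 0.02² + 0.12² + 0.30² + 0.02² + 0.23² + 0.25² + 0.06² = 0.0004 + 0.0144 + 0.0900 + 0.0004 + 0.0529 + 0.0625 + 0.0036 = 0.2242
O = 0.0736 / √(0.3210 × 0.2242) = 0.0736 / 0.26827 = 0.2744
O = 0.2744 < 0.7 → No.

No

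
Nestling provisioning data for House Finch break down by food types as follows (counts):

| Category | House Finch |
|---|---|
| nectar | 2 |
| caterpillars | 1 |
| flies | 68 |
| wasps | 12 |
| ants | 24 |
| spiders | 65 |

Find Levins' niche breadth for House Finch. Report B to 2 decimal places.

3.09

Proportions for House Finch (n=172): 2/172=0.0116, 1/172=0.0058, 68/172=0.3953, 12/172=0.0698, 24/172=0.1395, 65/172=0.3779
Σpᵢ² = 0.0116² + 0.0058² + 0.3953² + 0.0698² + 0.1395² + 0.3779² = 0.000135 + 0.000034 + 0.156262 + 0.004872 + 0.019460 + 0.142808 = 0.323571
B = 1 / 0.323571 = 3.0905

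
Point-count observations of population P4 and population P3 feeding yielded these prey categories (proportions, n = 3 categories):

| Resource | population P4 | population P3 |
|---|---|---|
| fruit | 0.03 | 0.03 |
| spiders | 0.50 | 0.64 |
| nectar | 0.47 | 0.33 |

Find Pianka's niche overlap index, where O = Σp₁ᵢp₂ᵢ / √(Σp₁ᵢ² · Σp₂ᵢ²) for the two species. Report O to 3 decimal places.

Σ p₁ᵢp₂ᵢ = 0.0009 + 0.3200 + 0.1551 = 0.4760
Σp_1ᵢ² = 0.03² + 0.50² + 0.47² = 0.0009 + 0.2500 + 0.2209 = 0.4718
Σp_2ᵢ² = 0.03² + 0.64² + 0.33² = 0.0009 + 0.4096 + 0.1089 = 0.5194
O = 0.4760 / √(0.4718 × 0.5194) = 0.4760 / 0.495028 = 0.96156

0.962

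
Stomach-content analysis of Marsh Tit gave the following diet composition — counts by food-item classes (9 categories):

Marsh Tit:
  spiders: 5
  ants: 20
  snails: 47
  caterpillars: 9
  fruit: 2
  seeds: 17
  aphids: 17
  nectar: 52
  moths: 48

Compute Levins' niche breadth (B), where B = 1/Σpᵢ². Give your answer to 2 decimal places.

Proportions for Marsh Tit (n=217): 5/217=0.0230, 20/217=0.0922, 47/217=0.2166, 9/217=0.0415, 2/217=0.0092, 17/217=0.0783, 17/217=0.0783, 52/217=0.2396, 48/217=0.2212
Σpᵢ² = 0.0230² + 0.0922² + 0.2166² + 0.0415² + 0.0092² + 0.0783² + 0.0783² + 0.2396² + 0.2212² = 0.000529 + 0.008501 + 0.046916 + 0.001722 + 0.000085 + 0.006131 + 0.006131 + 0.057408 + 0.048929 = 0.176352
B = 1 / 0.176352 = 5.6705

5.67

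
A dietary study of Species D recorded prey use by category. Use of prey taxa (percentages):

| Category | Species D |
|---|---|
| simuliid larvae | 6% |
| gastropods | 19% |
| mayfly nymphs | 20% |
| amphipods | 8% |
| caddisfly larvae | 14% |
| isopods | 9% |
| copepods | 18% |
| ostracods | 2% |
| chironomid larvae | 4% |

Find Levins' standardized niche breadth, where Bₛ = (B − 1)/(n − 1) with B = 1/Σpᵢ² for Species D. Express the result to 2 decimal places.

0.72

Convert percentages to proportions (divide by 100).
Σpᵢ² = 0.06² + 0.19² + 0.20² + 0.08² + 0.14² + 0.09² + 0.18² + 0.02² + 0.04² = 0.0036 + 0.0361 + 0.0400 + 0.0064 + 0.0196 + 0.0081 + 0.0324 + 0.0004 + 0.0016 = 0.1482
B = 1 / 0.1482 = 6.7476
Bₛ = (B − 1)/(n − 1) = (6.7476 − 1)/(9 − 1) = 5.7476/8 = 0.7185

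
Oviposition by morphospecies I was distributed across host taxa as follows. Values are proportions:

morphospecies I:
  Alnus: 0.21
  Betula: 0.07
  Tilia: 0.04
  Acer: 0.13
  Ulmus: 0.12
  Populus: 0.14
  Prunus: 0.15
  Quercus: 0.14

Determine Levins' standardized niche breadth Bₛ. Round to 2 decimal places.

Σpᵢ² = 0.21² + 0.07² + 0.04² + 0.13² + 0.12² + 0.14² + 0.15² + 0.14² = 0.0441 + 0.0049 + 0.0016 + 0.0169 + 0.0144 + 0.0196 + 0.0225 + 0.0196 = 0.1436
B = 1 / 0.1436 = 6.9638
Bₛ = (B − 1)/(n − 1) = (6.9638 − 1)/(8 − 1) = 5.9638/7 = 0.8520

0.85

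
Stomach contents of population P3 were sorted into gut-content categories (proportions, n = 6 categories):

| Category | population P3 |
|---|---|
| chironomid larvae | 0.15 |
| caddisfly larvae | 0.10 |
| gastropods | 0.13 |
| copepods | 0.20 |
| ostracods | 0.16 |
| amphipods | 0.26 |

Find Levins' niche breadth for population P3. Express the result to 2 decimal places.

5.48

Σpᵢ² = 0.15² + 0.10² + 0.13² + 0.20² + 0.16² + 0.26² = 0.0225 + 0.0100 + 0.0169 + 0.0400 + 0.0256 + 0.0676 = 0.1826
B = 1 / 0.1826 = 5.4765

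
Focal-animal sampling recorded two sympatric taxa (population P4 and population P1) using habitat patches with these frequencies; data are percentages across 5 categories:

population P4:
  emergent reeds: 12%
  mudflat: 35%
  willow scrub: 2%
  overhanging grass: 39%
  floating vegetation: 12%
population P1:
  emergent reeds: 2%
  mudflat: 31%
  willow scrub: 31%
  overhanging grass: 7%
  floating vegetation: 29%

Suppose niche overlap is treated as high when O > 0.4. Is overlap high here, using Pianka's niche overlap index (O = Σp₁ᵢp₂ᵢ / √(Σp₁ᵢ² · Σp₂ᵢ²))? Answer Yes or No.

Convert percentages to proportions (divide by 100).
Σ p₁ᵢp₂ᵢ = 0.0024 + 0.1085 + 0.0062 + 0.0273 + 0.0348 = 0.1792
Σp_1ᵢ² = 0.12² + 0.35² + 0.02² + 0.39² + 0.12² = 0.0144 + 0.1225 + 0.0004 + 0.1521 + 0.0144 = 0.3038
Σp_2ᵢ² = 0.02² + 0.31² + 0.31² + 0.07² + 0.29² = 0.0004 + 0.0961 + 0.0961 + 0.0049 + 0.0841 = 0.2816
O = 0.1792 / √(0.3038 × 0.2816) = 0.1792 / 0.29249 = 0.6127
O = 0.6127 > 0.4 → Yes.

Yes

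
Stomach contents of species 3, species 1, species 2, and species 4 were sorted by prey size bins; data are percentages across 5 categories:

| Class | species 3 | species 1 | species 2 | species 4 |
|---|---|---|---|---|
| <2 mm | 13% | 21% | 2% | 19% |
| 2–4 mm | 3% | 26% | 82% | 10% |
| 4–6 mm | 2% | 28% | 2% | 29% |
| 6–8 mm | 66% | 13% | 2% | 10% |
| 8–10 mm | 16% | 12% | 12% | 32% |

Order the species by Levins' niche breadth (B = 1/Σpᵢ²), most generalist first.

Convert percentages to proportions (divide by 100).
Σp_3ᵢ² = 0.13² + 0.03² + 0.02² + 0.66² + 0.16² = 0.0169 + 0.0009 + 0.0004 + 0.4356 + 0.0256 = 0.4794
B_3 = 1 / 0.4794 = 2.0859
Σp_1ᵢ² = 0.21² + 0.26² + 0.28² + 0.13² + 0.12² = 0.0441 + 0.0676 + 0.0784 + 0.0169 + 0.0144 = 0.2214
B_1 = 1 / 0.2214 = 4.5167
Σp_2ᵢ² = 0.02² + 0.82² + 0.02² + 0.02² + 0.12² = 0.0004 + 0.6724 + 0.0004 + 0.0004 + 0.0144 = 0.6880
B_2 = 1 / 0.6880 = 1.4535
Σp_4ᵢ² = 0.19² + 0.10² + 0.29² + 0.10² + 0.32² = 0.0361 + 0.0100 + 0.0841 + 0.0100 + 0.1024 = 0.2426
B_4 = 1 / 0.2426 = 4.1220
Ranking by B (broadest → narrowest): species 1 (4.52) > species 4 (4.12) > species 3 (2.09) > species 2 (1.45)

species 1 > species 4 > species 3 > species 2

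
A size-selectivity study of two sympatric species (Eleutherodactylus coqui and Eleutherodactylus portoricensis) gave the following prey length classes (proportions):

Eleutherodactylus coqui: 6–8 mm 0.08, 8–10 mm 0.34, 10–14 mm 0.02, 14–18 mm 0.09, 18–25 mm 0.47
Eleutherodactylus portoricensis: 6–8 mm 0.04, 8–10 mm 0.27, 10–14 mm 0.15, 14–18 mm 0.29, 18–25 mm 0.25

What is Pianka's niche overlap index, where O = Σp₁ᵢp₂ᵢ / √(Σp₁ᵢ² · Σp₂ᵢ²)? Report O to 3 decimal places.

Σ p₁ᵢp₂ᵢ = 0.0032 + 0.0918 + 0.0030 + 0.0261 + 0.1175 = 0.2416
Σp_1ᵢ² = 0.08² + 0.34² + 0.02² + 0.09² + 0.47² = 0.0064 + 0.1156 + 0.0004 + 0.0081 + 0.2209 = 0.3514
Σp_2ᵢ² = 0.04² + 0.27² + 0.15² + 0.29² + 0.25² = 0.0016 + 0.0729 + 0.0225 + 0.0841 + 0.0625 = 0.2436
O = 0.2416 / √(0.3514 × 0.2436) = 0.2416 / 0.292577 = 0.82577

0.826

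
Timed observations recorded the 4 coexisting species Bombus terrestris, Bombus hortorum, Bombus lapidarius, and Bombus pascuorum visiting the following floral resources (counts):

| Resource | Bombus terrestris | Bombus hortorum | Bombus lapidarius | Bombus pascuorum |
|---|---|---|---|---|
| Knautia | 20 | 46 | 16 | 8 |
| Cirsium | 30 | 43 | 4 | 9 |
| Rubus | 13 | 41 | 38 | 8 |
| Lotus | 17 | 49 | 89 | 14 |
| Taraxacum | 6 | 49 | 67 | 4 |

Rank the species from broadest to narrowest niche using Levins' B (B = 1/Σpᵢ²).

Bombus hortorum > Bombus pascuorum > Bombus terrestris > Bombus lapidarius

Proportions for Bombus terrestris (n=86): 20/86=0.2326, 30/86=0.3488, 13/86=0.1512, 17/86=0.1977, 6/86=0.0698
Proportions for Bombus hortorum (n=228): 46/228=0.2018, 43/228=0.1886, 41/228=0.1798, 49/228=0.2149, 49/228=0.2149
Proportions for Bombus lapidarius (n=214): 16/214=0.0748, 4/214=0.0187, 38/214=0.1776, 89/214=0.4159, 67/214=0.3131
Proportions for Bombus pascuorum (n=43): 8/43=0.1860, 9/43=0.2093, 8/43=0.1860, 14/43=0.3256, 4/43=0.0930
Σp_terrᵢ² = 0.2326² + 0.3488² + 0.1512² + 0.1977² + 0.0698² = 0.054103 + 0.121661 + 0.022861 + 0.039085 + 0.004872 = 0.242582
B_terr = 1 / 0.242582 = 4.1223
Σp_hortᵢ² = 0.2018² + 0.1886² + 0.1798² + 0.2149² + 0.2149² = 0.040723 + 0.035570 + 0.032328 + 0.046182 + 0.046182 = 0.200985
B_hort = 1 / 0.200985 = 4.9755
Σp_lapiᵢ² = 0.0748² + 0.0187² + 0.1776² + 0.4159² + 0.3131² = 0.005595 + 0.000350 + 0.031542 + 0.172973 + 0.098032 = 0.308492
B_lapi = 1 / 0.308492 = 3.2416
Σp_pascᵢ² = 0.1860² + 0.2093² + 0.1860² + 0.3256² + 0.0930² = 0.034596 + 0.043806 + 0.034596 + 0.106015 + 0.008649 = 0.227662
B_pasc = 1 / 0.227662 = 4.3925
Ranking by B (broadest → narrowest): Bombus hortorum (4.98) > Bombus pascuorum (4.39) > Bombus terrestris (4.12) > Bombus lapidarius (3.24)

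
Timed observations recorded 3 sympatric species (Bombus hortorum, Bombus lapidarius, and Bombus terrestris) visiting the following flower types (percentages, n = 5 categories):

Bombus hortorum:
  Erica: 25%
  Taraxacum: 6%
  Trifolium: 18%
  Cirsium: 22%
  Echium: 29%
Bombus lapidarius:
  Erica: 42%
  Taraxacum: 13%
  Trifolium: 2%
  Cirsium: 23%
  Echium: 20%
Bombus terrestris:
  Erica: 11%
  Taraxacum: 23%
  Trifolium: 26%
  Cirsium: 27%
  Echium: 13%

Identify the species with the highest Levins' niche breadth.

Bombus terrestris

Convert percentages to proportions (divide by 100).
Σp_hortᵢ² = 0.25² + 0.06² + 0.18² + 0.22² + 0.29² = 0.0625 + 0.0036 + 0.0324 + 0.0484 + 0.0841 = 0.2310
B_hort = 1 / 0.2310 = 4.3290
Σp_lapiᵢ² = 0.42² + 0.13² + 0.02² + 0.23² + 0.20² = 0.1764 + 0.0169 + 0.0004 + 0.0529 + 0.0400 = 0.2866
B_lapi = 1 / 0.2866 = 3.4892
Σp_terrᵢ² = 0.11² + 0.23² + 0.26² + 0.27² + 0.13² = 0.0121 + 0.0529 + 0.0676 + 0.0729 + 0.0169 = 0.2224
B_terr = 1 / 0.2224 = 4.4964
Highest B → broadest niche (most generalist): Bombus terrestris (B = 4.50).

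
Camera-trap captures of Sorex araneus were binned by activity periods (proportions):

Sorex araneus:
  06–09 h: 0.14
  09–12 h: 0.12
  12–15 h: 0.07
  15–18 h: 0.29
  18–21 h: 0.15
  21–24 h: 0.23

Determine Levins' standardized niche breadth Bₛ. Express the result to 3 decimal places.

0.808

Σpᵢ² = 0.14² + 0.12² + 0.07² + 0.29² + 0.15² + 0.23² = 0.0196 + 0.0144 + 0.0049 + 0.0841 + 0.0225 + 0.0529 = 0.1984
B = 1 / 0.1984 = 5.04032
Bₛ = (B − 1)/(n − 1) = (5.04032 − 1)/(6 − 1) = 4.04032/5 = 0.80806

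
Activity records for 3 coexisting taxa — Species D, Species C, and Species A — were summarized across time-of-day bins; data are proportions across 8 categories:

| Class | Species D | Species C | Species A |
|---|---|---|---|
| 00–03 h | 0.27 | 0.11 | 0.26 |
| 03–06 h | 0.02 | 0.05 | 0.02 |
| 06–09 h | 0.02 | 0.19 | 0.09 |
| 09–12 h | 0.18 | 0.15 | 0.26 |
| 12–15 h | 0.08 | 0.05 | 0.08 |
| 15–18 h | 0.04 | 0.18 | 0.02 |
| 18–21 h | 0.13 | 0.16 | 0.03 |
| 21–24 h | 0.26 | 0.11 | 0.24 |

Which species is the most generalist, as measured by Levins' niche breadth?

Σp_Dᵢ² = 0.27² + 0.02² + 0.02² + 0.18² + 0.08² + 0.04² + 0.13² + 0.26² = 0.0729 + 0.0004 + 0.0004 + 0.0324 + 0.0064 + 0.0016 + 0.0169 + 0.0676 = 0.1986
B_D = 1 / 0.1986 = 5.0352
Σp_Cᵢ² = 0.11² + 0.05² + 0.19² + 0.15² + 0.05² + 0.18² + 0.16² + 0.11² = 0.0121 + 0.0025 + 0.0361 + 0.0225 + 0.0025 + 0.0324 + 0.0256 + 0.0121 = 0.1458
B_C = 1 / 0.1458 = 6.8587
Σp_Aᵢ² = 0.26² + 0.02² + 0.09² + 0.26² + 0.08² + 0.02² + 0.03² + 0.24² = 0.0676 + 0.0004 + 0.0081 + 0.0676 + 0.0064 + 0.0004 + 0.0009 + 0.0576 = 0.2090
B_A = 1 / 0.2090 = 4.7847
Highest B → broadest niche (most generalist): Species C (B = 6.86).

Species C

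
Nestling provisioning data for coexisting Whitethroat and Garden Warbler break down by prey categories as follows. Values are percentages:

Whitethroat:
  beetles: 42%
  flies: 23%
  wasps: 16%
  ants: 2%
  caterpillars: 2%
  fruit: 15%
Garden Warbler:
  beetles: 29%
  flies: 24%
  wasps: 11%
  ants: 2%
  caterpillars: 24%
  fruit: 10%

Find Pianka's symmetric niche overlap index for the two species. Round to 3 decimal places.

Convert percentages to proportions (divide by 100).
Σ p₁ᵢp₂ᵢ = 0.1218 + 0.0552 + 0.0176 + 0.0004 + 0.0048 + 0.0150 = 0.2148
Σp_1ᵢ² = 0.42² + 0.23² + 0.16² + 0.02² + 0.02² + 0.15² = 0.1764 + 0.0529 + 0.0256 + 0.0004 + 0.0004 + 0.0225 = 0.2782
Σp_2ᵢ² = 0.29² + 0.24² + 0.11² + 0.02² + 0.24² + 0.10² = 0.0841 + 0.0576 + 0.0121 + 0.0004 + 0.0576 + 0.0100 = 0.2218
O = 0.2148 / √(0.2782 × 0.2218) = 0.2148 / 0.248404 = 0.86472

0.865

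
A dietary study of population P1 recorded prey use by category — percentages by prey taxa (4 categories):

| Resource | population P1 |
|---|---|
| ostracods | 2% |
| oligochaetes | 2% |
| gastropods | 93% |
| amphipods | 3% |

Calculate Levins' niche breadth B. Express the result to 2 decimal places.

1.15

Convert percentages to proportions (divide by 100).
Σpᵢ² = 0.02² + 0.02² + 0.93² + 0.03² = 0.0004 + 0.0004 + 0.8649 + 0.0009 = 0.8666
B = 1 / 0.8666 = 1.1539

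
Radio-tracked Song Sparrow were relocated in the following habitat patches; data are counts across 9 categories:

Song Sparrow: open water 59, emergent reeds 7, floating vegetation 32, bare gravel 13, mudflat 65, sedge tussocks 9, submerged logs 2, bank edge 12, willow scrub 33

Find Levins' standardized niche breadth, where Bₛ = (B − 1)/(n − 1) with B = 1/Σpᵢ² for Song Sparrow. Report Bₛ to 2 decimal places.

0.53

Proportions for Song Sparrow (n=232): 59/232=0.2543, 7/232=0.0302, 32/232=0.1379, 13/232=0.0560, 65/232=0.2802, 9/232=0.0388, 2/232=0.0086, 12/232=0.0517, 33/232=0.1422
Σpᵢ² = 0.2543² + 0.0302² + 0.1379² + 0.0560² + 0.2802² + 0.0388² + 0.0086² + 0.0517² + 0.1422² = 0.064668 + 0.000912 + 0.019016 + 0.003136 + 0.078512 + 0.001505 + 0.000074 + 0.002673 + 0.020221 = 0.190717
B = 1 / 0.190717 = 5.2434
Bₛ = (B − 1)/(n − 1) = (5.2434 − 1)/(9 − 1) = 4.2434/8 = 0.5304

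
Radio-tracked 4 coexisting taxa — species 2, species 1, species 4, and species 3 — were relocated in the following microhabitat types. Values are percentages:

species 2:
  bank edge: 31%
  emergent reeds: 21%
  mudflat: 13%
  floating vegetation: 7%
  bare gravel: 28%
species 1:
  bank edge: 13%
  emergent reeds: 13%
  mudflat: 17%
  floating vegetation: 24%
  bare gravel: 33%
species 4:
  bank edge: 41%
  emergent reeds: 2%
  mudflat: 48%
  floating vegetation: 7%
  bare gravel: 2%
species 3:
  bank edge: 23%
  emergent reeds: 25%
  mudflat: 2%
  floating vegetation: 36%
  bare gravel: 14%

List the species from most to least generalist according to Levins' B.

Convert percentages to proportions (divide by 100).
Σp_2ᵢ² = 0.31² + 0.21² + 0.13² + 0.07² + 0.28² = 0.0961 + 0.0441 + 0.0169 + 0.0049 + 0.0784 = 0.2404
B_2 = 1 / 0.2404 = 4.1597
Σp_1ᵢ² = 0.13² + 0.13² + 0.17² + 0.24² + 0.33² = 0.0169 + 0.0169 + 0.0289 + 0.0576 + 0.1089 = 0.2292
B_1 = 1 / 0.2292 = 4.3630
Σp_4ᵢ² = 0.41² + 0.02² + 0.48² + 0.07² + 0.02² = 0.1681 + 0.0004 + 0.2304 + 0.0049 + 0.0004 = 0.4042
B_4 = 1 / 0.4042 = 2.4740
Σp_3ᵢ² = 0.23² + 0.25² + 0.02² + 0.36² + 0.14² = 0.0529 + 0.0625 + 0.0004 + 0.1296 + 0.0196 = 0.2650
B_3 = 1 / 0.2650 = 3.7736
Ranking by B (broadest → narrowest): species 1 (4.36) > species 2 (4.16) > species 3 (3.77) > species 4 (2.47)

species 1 > species 2 > species 3 > species 4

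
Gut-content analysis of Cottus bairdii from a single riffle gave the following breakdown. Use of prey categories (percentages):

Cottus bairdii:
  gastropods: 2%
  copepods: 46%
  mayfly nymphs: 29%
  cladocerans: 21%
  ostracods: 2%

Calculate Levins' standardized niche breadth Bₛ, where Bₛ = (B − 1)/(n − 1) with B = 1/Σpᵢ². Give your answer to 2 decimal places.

Convert percentages to proportions (divide by 100).
Σpᵢ² = 0.02² + 0.46² + 0.29² + 0.21² + 0.02² = 0.0004 + 0.2116 + 0.0841 + 0.0441 + 0.0004 = 0.3406
B = 1 / 0.3406 = 2.9360
Bₛ = (B − 1)/(n − 1) = (2.9360 − 1)/(5 − 1) = 1.9360/4 = 0.4840

0.48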